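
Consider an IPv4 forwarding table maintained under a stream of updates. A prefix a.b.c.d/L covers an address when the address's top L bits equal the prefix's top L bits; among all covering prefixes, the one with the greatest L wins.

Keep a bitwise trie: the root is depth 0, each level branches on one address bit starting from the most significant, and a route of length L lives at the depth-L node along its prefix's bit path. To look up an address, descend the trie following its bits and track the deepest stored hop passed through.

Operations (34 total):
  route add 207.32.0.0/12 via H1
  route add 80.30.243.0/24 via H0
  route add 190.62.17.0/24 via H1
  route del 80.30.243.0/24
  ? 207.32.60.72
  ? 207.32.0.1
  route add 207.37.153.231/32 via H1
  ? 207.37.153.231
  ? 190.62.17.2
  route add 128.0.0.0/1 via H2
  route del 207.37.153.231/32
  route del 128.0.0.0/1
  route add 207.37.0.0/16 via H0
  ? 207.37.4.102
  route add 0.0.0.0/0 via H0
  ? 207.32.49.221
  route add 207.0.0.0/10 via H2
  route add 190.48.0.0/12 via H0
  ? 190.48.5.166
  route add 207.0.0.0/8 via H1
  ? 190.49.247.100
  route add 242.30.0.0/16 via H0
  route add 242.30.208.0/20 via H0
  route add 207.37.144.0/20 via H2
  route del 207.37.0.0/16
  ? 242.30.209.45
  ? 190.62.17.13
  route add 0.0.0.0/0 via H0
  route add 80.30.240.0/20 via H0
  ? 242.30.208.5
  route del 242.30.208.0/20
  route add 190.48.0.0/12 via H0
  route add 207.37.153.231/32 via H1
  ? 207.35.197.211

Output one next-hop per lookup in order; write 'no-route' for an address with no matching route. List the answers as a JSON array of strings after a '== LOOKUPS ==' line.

Process each operation:
  + 207.32.0.0/12 (H1) depth=12
  + 80.30.243.0/24 (H0) depth=24
  + 190.62.17.0/24 (H1) depth=24
  - 80.30.243.0/24 clear@24
  ? 207.32.60.72  path d0:-→d1:-→d2:-→d3:-→d4:-→d5:-→d6:-→d7:-→d8:-→d9:-→d10:-→d11:-→d12:H1  best=H1
  ? 207.32.0.1  path d0:-→d1:-→d2:-→d3:-→d4:-→d5:-→d6:-→d7:-→d8:-→d9:-→d10:-→d11:-→d12:H1  best=H1
  + 207.37.153.231/32 (H1) depth=32
  ? 207.37.153.231  path d0:-→d1:-→d2:-→d3:-→d4:-→d5:-→d6:-→d7:-→d8:-→d9:-→d10:-→d11:-→d12:H1→d13:-→d14:-→d15:-→d16:-→d17:-→d18:-→d19:-→d20:-→d21:-→d22:-→d23:-→d24:-→d25:-→d26:-→d27:-→d28:-→d29:-→d30:-→d31:-→d32:H1  best=H1
  ? 190.62.17.2  path d0:-→d1:-→d2:-→d3:-→d4:-→d5:-→d6:-→d7:-→d8:-→d9:-→d10:-→d11:-→d12:-→d13:-→d14:-→d15:-→d16:-→d17:-→d18:-→d19:-→d20:-→d21:-→d22:-→d23:-→d24:H1  best=H1
  + 128.0.0.0/1 (H2) depth=1
  - 207.37.153.231/32 clear@32
  - 128.0.0.0/1 clear@1
  + 207.37.0.0/16 (H0) depth=16
  ? 207.37.4.102  path d0:-→d1:-→d2:-→d3:-→d4:-→d5:-→d6:-→d7:-→d8:-→d9:-→d10:-→d11:-→d12:H1→d13:-→d14:-→d15:-→d16:H0  best=H0
  + 0.0.0.0/0 (H0) depth=0
  ? 207.32.49.221  path d0:H0→d1:-→d2:-→d3:-→d4:-→d5:-→d6:-→d7:-→d8:-→d9:-→d10:-→d11:-→d12:H1→d13:-  best=H1
  + 207.0.0.0/10 (H2) depth=10
  + 190.48.0.0/12 (H0) depth=12
  ? 190.48.5.166  path d0:H0→d1:-→d2:-→d3:-→d4:-→d5:-→d6:-→d7:-→d8:-→d9:-→d10:-→d11:-→d12:H0  best=H0
  + 207.0.0.0/8 (H1) depth=8
  ? 190.49.247.100  path d0:H0→d1:-→d2:-→d3:-→d4:-→d5:-→d6:-→d7:-→d8:-→d9:-→d10:-→d11:-→d12:H0  best=H0
  + 242.30.0.0/16 (H0) depth=16
  + 242.30.208.0/20 (H0) depth=20
  + 207.37.144.0/20 (H2) depth=20
  - 207.37.0.0/16 clear@16
  ? 242.30.209.45  path d0:H0→d1:-→d2:-→d3:-→d4:-→d5:-→d6:-→d7:-→d8:-→d9:-→d10:-→d11:-→d12:-→d13:-→d14:-→d15:-→d16:H0→d17:-→d18:-→d19:-→d20:H0  best=H0
  ? 190.62.17.13  path d0:H0→d1:-→d2:-→d3:-→d4:-→d5:-→d6:-→d7:-→d8:-→d9:-→d10:-→d11:-→d12:H0→d13:-→d14:-→d15:-→d16:-→d17:-→d18:-→d19:-→d20:-→d21:-→d22:-→d23:-→d24:H1  best=H1
  + 0.0.0.0/0 (H0) depth=0
  + 80.30.240.0/20 (H0) depth=20
  ? 242.30.208.5  path d0:H0→d1:-→d2:-→d3:-→d4:-→d5:-→d6:-→d7:-→d8:-→d9:-→d10:-→d11:-→d12:-→d13:-→d14:-→d15:-→d16:H0→d17:-→d18:-→d19:-→d20:H0  best=H0
  - 242.30.208.0/20 clear@20
  + 190.48.0.0/12 (H0) depth=12
  + 207.37.153.231/32 (H1) depth=32
  ? 207.35.197.211  path d0:H0→d1:-→d2:-→d3:-→d4:-→d5:-→d6:-→d7:-→d8:H1→d9:-→d10:H2→d11:-→d12:H1→d13:-  best=H1

== LOOKUPS ==
["H1","H1","H1","H1","H0","H1","H0","H0","H0","H1","H0","H1"]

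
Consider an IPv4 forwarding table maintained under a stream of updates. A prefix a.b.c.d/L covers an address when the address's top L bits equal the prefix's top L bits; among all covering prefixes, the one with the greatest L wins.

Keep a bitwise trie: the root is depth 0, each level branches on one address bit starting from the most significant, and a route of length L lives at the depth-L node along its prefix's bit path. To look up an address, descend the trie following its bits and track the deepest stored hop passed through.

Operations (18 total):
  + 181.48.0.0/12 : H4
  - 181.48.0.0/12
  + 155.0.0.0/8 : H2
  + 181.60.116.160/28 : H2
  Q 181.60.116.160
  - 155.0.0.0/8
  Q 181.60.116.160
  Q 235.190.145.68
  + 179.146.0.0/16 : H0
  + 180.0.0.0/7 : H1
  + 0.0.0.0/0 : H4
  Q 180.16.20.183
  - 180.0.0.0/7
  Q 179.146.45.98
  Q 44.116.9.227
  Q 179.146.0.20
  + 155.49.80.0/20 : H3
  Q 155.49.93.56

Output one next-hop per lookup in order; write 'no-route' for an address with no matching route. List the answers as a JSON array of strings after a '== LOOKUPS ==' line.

Apply in order:
  + 181.48.0.0/12 (H4) depth=12
  - 181.48.0.0/12 clear@12
  + 155.0.0.0/8 (H2) depth=8
  + 181.60.116.160/28 (H2) depth=28
  ? 181.60.116.160  path d0:-→d1:-→d2:-→d3:-→d4:-→d5:-→d6:-→d7:-→d8:-→d9:-→d10:-→d11:-→d12:-→d13:-→d14:-→d15:-→d16:-→d17:-→d18:-→d19:-→d20:-→d21:-→d22:-→d23:-→d24:-→d25:-→d26:-→d27:-→d28:H2  best=H2
  - 155.0.0.0/8 clear@8
  ? 181.60.116.160  path d0:-→d1:-→d2:-→d3:-→d4:-→d5:-→d6:-→d7:-→d8:-→d9:-→d10:-→d11:-→d12:-→d13:-→d14:-→d15:-→d16:-→d17:-→d18:-→d19:-→d20:-→d21:-→d22:-→d23:-→d24:-→d25:-→d26:-→d27:-→d28:H2  best=H2
  ? 235.190.145.68  path d0:-→d1:-  best=no-route
  + 179.146.0.0/16 (H0) depth=16
  + 180.0.0.0/7 (H1) depth=7
  + 0.0.0.0/0 (H4) depth=0
  ? 180.16.20.183  path d0:H4→d1:-→d2:-→d3:-→d4:-→d5:-→d6:-→d7:H1  best=H1
  - 180.0.0.0/7 clear@7
  ? 179.146.45.98  path d0:H4→d1:-→d2:-→d3:-→d4:-→d5:-→d6:-→d7:-→d8:-→d9:-→d10:-→d11:-→d12:-→d13:-→d14:-→d15:-→d16:H0  best=H0
  ? 44.116.9.227  path d0:H4  best=H4
  ? 179.146.0.20  path d0:H4→d1:-→d2:-→d3:-→d4:-→d5:-→d6:-→d7:-→d8:-→d9:-→d10:-→d11:-→d12:-→d13:-→d14:-→d15:-→d16:H0  best=H0
  + 155.49.80.0/20 (H3) depth=20
  ? 155.49.93.56  path d0:H4→d1:-→d2:-→d3:-→d4:-→d5:-→d6:-→d7:-→d8:-→d9:-→d10:-→d11:-→d12:-→d13:-→d14:-→d15:-→d16:-→d17:-→d18:-→d19:-→d20:H3  best=H3

== LOOKUPS ==
["H2","H2","no-route","H1","H0","H4","H0","H3"]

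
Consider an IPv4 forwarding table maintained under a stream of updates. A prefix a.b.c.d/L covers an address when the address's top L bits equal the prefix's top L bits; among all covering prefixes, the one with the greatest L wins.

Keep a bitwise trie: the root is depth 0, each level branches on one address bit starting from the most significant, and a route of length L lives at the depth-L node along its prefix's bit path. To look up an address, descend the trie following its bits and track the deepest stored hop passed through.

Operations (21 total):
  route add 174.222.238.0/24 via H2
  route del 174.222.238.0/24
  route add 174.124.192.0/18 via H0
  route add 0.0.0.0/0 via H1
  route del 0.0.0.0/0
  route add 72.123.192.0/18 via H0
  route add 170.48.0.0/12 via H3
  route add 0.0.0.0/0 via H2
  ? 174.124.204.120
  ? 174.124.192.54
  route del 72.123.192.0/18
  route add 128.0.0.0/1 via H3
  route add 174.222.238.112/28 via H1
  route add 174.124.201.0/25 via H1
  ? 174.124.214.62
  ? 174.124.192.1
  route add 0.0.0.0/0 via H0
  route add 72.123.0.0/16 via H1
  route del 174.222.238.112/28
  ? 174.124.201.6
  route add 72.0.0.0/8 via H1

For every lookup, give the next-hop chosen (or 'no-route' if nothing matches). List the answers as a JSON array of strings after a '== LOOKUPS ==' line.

Process each operation:
  + 174.222.238.0/24 (H2) depth=24
  - 174.222.238.0/24 clear@24
  + 174.124.192.0/18 (H0) depth=18
  + 0.0.0.0/0 (H1) depth=0
  - 0.0.0.0/0 clear@0
  + 72.123.192.0/18 (H0) depth=18
  + 170.48.0.0/12 (H3) depth=12
  + 0.0.0.0/0 (H2) depth=0
  ? 174.124.204.120  path d0:H2→d1:-→d2:-→d3:-→d4:-→d5:-→d6:-→d7:-→d8:-→d9:-→d10:-→d11:-→d12:-→d13:-→d14:-→d15:-→d16:-→d17:-→d18:H0  best=H0
  ? 174.124.192.54  path d0:H2→d1:-→d2:-→d3:-→d4:-→d5:-→d6:-→d7:-→d8:-→d9:-→d10:-→d11:-→d12:-→d13:-→d14:-→d15:-→d16:-→d17:-→d18:H0  best=H0
  - 72.123.192.0/18 clear@18
  + 128.0.0.0/1 (H3) depth=1
  + 174.222.238.112/28 (H1) depth=28
  + 174.124.201.0/25 (H1) depth=25
  ? 174.124.214.62  path d0:H2→d1:H3→d2:-→d3:-→d4:-→d5:-→d6:-→d7:-→d8:-→d9:-→d10:-→d11:-→d12:-→d13:-→d14:-→d15:-→d16:-→d17:-→d18:H0→d19:-  best=H0
  ? 174.124.192.1  path d0:H2→d1:H3→d2:-→d3:-→d4:-→d5:-→d6:-→d7:-→d8:-→d9:-→d10:-→d11:-→d12:-→d13:-→d14:-→d15:-→d16:-→d17:-→d18:H0→d19:-→d20:-  best=H0
  + 0.0.0.0/0 (H0) depth=0
  + 72.123.0.0/16 (H1) depth=16
  - 174.222.238.112/28 clear@28
  ? 174.124.201.6  path d0:H0→d1:H3→d2:-→d3:-→d4:-→d5:-→d6:-→d7:-→d8:-→d9:-→d10:-→d11:-→d12:-→d13:-→d14:-→d15:-→d16:-→d17:-→d18:H0→d19:-→d20:-→d21:-→d22:-→d23:-→d24:-→d25:H1  best=H1
  + 72.0.0.0/8 (H1) depth=8

== LOOKUPS ==
["H0","H0","H0","H0","H1"]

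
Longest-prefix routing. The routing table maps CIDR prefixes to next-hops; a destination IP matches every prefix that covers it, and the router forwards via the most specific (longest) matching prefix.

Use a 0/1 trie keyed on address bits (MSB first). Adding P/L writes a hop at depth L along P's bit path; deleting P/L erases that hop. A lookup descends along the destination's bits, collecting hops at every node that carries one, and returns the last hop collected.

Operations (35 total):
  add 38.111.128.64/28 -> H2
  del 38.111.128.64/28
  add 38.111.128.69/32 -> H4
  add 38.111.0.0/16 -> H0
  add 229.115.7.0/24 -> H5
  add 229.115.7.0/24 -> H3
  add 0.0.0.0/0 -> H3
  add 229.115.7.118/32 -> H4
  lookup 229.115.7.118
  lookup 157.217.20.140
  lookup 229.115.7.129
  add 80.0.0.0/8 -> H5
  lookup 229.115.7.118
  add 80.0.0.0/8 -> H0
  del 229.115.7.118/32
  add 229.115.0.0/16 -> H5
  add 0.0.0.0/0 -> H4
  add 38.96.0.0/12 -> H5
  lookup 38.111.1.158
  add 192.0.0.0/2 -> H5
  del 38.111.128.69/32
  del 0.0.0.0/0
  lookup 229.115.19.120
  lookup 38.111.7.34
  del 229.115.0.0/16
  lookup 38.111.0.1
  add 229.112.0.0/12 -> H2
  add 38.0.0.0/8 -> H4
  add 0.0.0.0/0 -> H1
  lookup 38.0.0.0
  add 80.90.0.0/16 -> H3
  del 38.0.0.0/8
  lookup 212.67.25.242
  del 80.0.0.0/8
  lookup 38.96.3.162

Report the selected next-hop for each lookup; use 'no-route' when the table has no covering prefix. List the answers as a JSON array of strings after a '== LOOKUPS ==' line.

Trace:
  add 38.111.128.64/28 -> H2 at depth 28
  - 38.111.128.64/28 clear@28
  add 38.111.128.69/32 -> H4 at depth 32
  add 38.111.0.0/16 -> H0 at depth 16
  add 229.115.7.0/24 -> H5 at depth 24
  add 229.115.7.0/24 -> H3 at depth 24
  add 0.0.0.0/0 -> H3 at depth 0
  add 229.115.7.118/32 -> H4 at depth 32
  Q 229.115.7.118: descend 11100101011100110000011101110110 ; hops seen [H3,H3,H4] ; pick H4
  Q 157.217.20.140: descend 1 ; hops seen [H3] ; pick H3
  Q 229.115.7.129: descend 111001010111001100000111 ; hops seen [H3,H3] ; pick H3
  add 80.0.0.0/8 -> H5 at depth 8
  Q 229.115.7.118: descend 11100101011100110000011101110110 ; hops seen [H3,H3,H4] ; pick H4
  add 80.0.0.0/8 -> H0 at depth 8
  - 229.115.7.118/32 clear@32
  add 229.115.0.0/16 -> H5 at depth 16
  add 0.0.0.0/0 -> H4 at depth 0
  add 38.96.0.0/12 -> H5 at depth 12
  Q 38.111.1.158: descend 0010011001101111 ; hops seen [H4,H5,H0] ; pick H0
  add 192.0.0.0/2 -> H5 at depth 2
  - 38.111.128.69/32 clear@32
  - 0.0.0.0/0 clear@0
  Q 229.115.19.120: descend 1110010101110011000 ; hops seen [H5,H5] ; pick H5
  Q 38.111.7.34: descend 0010011001101111 ; hops seen [H5,H0] ; pick H0
  - 229.115.0.0/16 clear@16
  Q 38.111.0.1: descend 0010011001101111 ; hops seen [H5,H0] ; pick H0
  add 229.112.0.0/12 -> H2 at depth 12
  add 38.0.0.0/8 -> H4 at depth 8
  add 0.0.0.0/0 -> H1 at depth 0
  Q 38.0.0.0: descend 001001100 ; hops seen [H1,H4] ; pick H4
  add 80.90.0.0/16 -> H3 at depth 16
  - 38.0.0.0/8 clear@8
  Q 212.67.25.242: descend 11 ; hops seen [H1,H5] ; pick H5
  - 80.0.0.0/8 clear@8
  Q 38.96.3.162: descend 001001100110 ; hops seen [H1,H5] ; pick H5

== LOOKUPS ==
["H4","H3","H3","H4","H0","H5","H0","H0","H4","H5","H5"]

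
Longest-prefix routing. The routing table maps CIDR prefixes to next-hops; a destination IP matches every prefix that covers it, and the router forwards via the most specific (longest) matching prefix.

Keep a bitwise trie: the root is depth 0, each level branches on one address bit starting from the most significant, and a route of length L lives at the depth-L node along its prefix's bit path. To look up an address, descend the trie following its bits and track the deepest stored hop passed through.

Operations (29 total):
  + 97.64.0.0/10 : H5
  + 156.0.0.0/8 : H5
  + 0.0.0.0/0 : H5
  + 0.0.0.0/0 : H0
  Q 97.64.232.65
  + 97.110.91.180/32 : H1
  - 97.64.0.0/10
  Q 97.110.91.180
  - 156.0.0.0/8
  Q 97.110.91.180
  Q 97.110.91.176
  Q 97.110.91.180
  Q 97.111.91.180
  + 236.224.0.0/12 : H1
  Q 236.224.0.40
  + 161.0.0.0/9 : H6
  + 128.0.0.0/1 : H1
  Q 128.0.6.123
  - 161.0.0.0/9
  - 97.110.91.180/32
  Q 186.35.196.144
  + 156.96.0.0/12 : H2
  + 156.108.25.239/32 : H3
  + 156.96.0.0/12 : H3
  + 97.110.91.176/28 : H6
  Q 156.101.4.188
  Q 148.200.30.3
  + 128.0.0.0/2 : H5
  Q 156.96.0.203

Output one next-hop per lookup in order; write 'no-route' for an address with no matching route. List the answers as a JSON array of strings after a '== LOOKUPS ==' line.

Process each operation:
  add 97.64.0.0/10 -> H5 at depth 10
  add 156.0.0.0/8 -> H5 at depth 8
  add 0.0.0.0/0 -> H5 at depth 0
  add 0.0.0.0/0 -> H0 at depth 0
  ? 97.64.232.65  path d0:H0→d1:-→d2:-→d3:-→d4:-→d5:-→d6:-→d7:-→d8:-→d9:-→d10:H5  best=H5
  add 97.110.91.180/32 -> H1 at depth 32
  del 97.64.0.0/10 (clear depth 10)
  ? 97.110.91.180  path d0:H0→d1:-→d2:-→d3:-→d4:-→d5:-→d6:-→d7:-→d8:-→d9:-→d10:-→d11:-→d12:-→d13:-→d14:-→d15:-→d16:-→d17:-→d18:-→d19:-→d20:-→d21:-→d22:-→d23:-→d24:-→d25:-→d26:-→d27:-→d28:-→d29:-→d30:-→d31:-→d32:H1  best=H1
  del 156.0.0.0/8 (clear depth 8)
  ? 97.110.91.180  path d0:H0→d1:-→d2:-→d3:-→d4:-→d5:-→d6:-→d7:-→d8:-→d9:-→d10:-→d11:-→d12:-→d13:-→d14:-→d15:-→d16:-→d17:-→d18:-→d19:-→d20:-→d21:-→d22:-→d23:-→d24:-→d25:-→d26:-→d27:-→d28:-→d29:-→d30:-→d31:-→d32:H1  best=H1
  ? 97.110.91.176  path d0:H0→d1:-→d2:-→d3:-→d4:-→d5:-→d6:-→d7:-→d8:-→d9:-→d10:-→d11:-→d12:-→d13:-→d14:-→d15:-→d16:-→d17:-→d18:-→d19:-→d20:-→d21:-→d22:-→d23:-→d24:-→d25:-→d26:-→d27:-→d28:-→d29:-  best=H0
  ? 97.110.91.180  path d0:H0→d1:-→d2:-→d3:-→d4:-→d5:-→d6:-→d7:-→d8:-→d9:-→d10:-→d11:-→d12:-→d13:-→d14:-→d15:-→d16:-→d17:-→d18:-→d19:-→d20:-→d21:-→d22:-→d23:-→d24:-→d25:-→d26:-→d27:-→d28:-→d29:-→d30:-→d31:-→d32:H1  best=H1
  ? 97.111.91.180  path d0:H0→d1:-→d2:-→d3:-→d4:-→d5:-→d6:-→d7:-→d8:-→d9:-→d10:-→d11:-→d12:-→d13:-→d14:-→d15:-  best=H0
  add 236.224.0.0/12 -> H1 at depth 12
  ? 236.224.0.40  path d0:H0→d1:-→d2:-→d3:-→d4:-→d5:-→d6:-→d7:-→d8:-→d9:-→d10:-→d11:-→d12:H1  best=H1
  add 161.0.0.0/9 -> H6 at depth 9
  add 128.0.0.0/1 -> H1 at depth 1
  ? 128.0.6.123  path d0:H0→d1:H1→d2:-→d3:-  best=H1
  del 161.0.0.0/9 (clear depth 9)
  del 97.110.91.180/32 (clear depth 32)
  ? 186.35.196.144  path d0:H0→d1:H1→d2:-→d3:-  best=H1
  add 156.96.0.0/12 -> H2 at depth 12
  add 156.108.25.239/32 -> H3 at depth 32
  add 156.96.0.0/12 -> H3 at depth 12
  add 97.110.91.176/28 -> H6 at depth 28
  ? 156.101.4.188  path d0:H0→d1:H1→d2:-→d3:-→d4:-→d5:-→d6:-→d7:-→d8:-→d9:-→d10:-→d11:-→d12:H3  best=H3
  ? 148.200.30.3  path d0:H0→d1:H1→d2:-→d3:-→d4:-  best=H1
  add 128.0.0.0/2 -> H5 at depth 2
  ? 156.96.0.203  path d0:H0→d1:H1→d2:H5→d3:-→d4:-→d5:-→d6:-→d7:-→d8:-→d9:-→d10:-→d11:-→d12:H3  best=H3

== LOOKUPS ==
["H5","H1","H1","H0","H1","H0","H1","H1","H1","H3","H1","H3"]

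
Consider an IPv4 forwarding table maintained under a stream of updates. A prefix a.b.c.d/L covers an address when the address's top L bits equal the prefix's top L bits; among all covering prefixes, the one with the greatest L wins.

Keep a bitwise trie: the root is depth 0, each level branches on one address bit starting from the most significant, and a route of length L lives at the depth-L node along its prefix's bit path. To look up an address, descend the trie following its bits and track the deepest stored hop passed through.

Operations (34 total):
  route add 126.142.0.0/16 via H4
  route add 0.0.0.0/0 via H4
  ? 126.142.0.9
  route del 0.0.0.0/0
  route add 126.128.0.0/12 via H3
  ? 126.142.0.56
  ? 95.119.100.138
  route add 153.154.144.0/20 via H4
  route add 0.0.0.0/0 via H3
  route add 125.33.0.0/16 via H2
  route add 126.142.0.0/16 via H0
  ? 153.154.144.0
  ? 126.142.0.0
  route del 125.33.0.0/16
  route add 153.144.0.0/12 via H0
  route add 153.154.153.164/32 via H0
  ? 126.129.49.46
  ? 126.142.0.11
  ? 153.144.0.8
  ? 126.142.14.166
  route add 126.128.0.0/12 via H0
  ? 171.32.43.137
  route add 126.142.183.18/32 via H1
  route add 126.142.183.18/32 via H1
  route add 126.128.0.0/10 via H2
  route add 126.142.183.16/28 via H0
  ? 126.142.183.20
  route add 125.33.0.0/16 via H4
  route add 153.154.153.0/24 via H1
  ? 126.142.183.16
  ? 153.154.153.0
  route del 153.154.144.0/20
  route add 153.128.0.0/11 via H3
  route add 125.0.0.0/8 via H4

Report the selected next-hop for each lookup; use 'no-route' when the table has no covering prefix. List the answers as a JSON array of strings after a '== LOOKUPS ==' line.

Apply in order:
  add 126.142.0.0/16 -> H4 at depth 16
  add 0.0.0.0/0 -> H4 at depth 0
  Q 126.142.0.9: descend 0111111010001110 ; hops seen [H4,H4] ; pick H4
  del 0.0.0.0/0 (clear depth 0)
  add 126.128.0.0/12 -> H3 at depth 12
  Q 126.142.0.56: descend 0111111010001110 ; hops seen [H3,H4] ; pick H4
  Q 95.119.100.138: descend 01 ; hops seen [∅] ; pick no-route
  add 153.154.144.0/20 -> H4 at depth 20
  add 0.0.0.0/0 -> H3 at depth 0
  add 125.33.0.0/16 -> H2 at depth 16
  add 126.142.0.0/16 -> H0 at depth 16
  Q 153.154.144.0: descend 10011001100110101001 ; hops seen [H3,H4] ; pick H4
  Q 126.142.0.0: descend 0111111010001110 ; hops seen [H3,H3,H0] ; pick H0
  del 125.33.0.0/16 (clear depth 16)
  add 153.144.0.0/12 -> H0 at depth 12
  add 153.154.153.164/32 -> H0 at depth 32
  Q 126.129.49.46: descend 011111101000 ; hops seen [H3,H3] ; pick H3
  Q 126.142.0.11: descend 0111111010001110 ; hops seen [H3,H3,H0] ; pick H0
  Q 153.144.0.8: descend 100110011001 ; hops seen [H3,H0] ; pick H0
  Q 126.142.14.166: descend 0111111010001110 ; hops seen [H3,H3,H0] ; pick H0
  add 126.128.0.0/12 -> H0 at depth 12
  Q 171.32.43.137: descend 10 ; hops seen [H3] ; pick H3
  add 126.142.183.18/32 -> H1 at depth 32
  add 126.142.183.18/32 -> H1 at depth 32
  add 126.128.0.0/10 -> H2 at depth 10
  add 126.142.183.16/28 -> H0 at depth 28
  Q 126.142.183.20: descend 01111110100011101011011100010 ; hops seen [H3,H2,H0,H0,H0] ; pick H0
  add 125.33.0.0/16 -> H4 at depth 16
  add 153.154.153.0/24 -> H1 at depth 24
  Q 126.142.183.16: descend 011111101000111010110111000100 ; hops seen [H3,H2,H0,H0,H0] ; pick H0
  Q 153.154.153.0: descend 100110011001101010011001 ; hops seen [H3,H0,H4,H1] ; pick H1
  del 153.154.144.0/20 (clear depth 20)
  add 153.128.0.0/11 -> H3 at depth 11
  add 125.0.0.0/8 -> H4 at depth 8

== LOOKUPS ==
["H4","H4","no-route","H4","H0","H3","H0","H0","H0","H3","H0","H0","H1"]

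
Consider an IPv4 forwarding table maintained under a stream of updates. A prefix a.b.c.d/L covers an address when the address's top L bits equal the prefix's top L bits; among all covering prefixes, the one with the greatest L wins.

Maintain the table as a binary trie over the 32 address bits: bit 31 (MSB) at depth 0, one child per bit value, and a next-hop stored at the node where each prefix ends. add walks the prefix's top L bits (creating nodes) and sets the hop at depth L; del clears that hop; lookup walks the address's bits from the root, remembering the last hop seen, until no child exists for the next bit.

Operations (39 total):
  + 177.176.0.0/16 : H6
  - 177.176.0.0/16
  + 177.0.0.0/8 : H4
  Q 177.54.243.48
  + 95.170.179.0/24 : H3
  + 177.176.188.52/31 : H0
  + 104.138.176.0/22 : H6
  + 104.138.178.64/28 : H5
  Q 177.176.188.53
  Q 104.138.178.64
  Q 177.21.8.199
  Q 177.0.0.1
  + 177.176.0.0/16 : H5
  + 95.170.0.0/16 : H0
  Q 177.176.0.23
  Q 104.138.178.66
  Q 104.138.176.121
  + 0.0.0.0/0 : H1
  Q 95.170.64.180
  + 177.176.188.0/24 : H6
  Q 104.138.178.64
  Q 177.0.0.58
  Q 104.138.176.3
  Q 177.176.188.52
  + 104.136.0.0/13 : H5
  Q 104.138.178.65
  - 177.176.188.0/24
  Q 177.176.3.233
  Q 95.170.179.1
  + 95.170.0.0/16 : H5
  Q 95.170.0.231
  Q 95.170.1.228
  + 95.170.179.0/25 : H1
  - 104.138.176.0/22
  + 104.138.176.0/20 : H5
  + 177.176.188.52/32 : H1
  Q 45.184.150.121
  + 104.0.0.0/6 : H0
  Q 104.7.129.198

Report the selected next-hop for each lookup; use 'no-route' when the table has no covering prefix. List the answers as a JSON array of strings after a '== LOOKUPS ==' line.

Process each operation:
  + 177.176.0.0/16 (H6) depth=16
  - 177.176.0.0/16 clear@16
  + 177.0.0.0/8 (H4) depth=8
  ? 177.54.243.48  path d0:-→d1:-→d2:-→d3:-→d4:-→d5:-→d6:-→d7:-→d8:H4  best=H4
  + 95.170.179.0/24 (H3) depth=24
  + 177.176.188.52/31 (H0) depth=31
  + 104.138.176.0/22 (H6) depth=22
  + 104.138.178.64/28 (H5) depth=28
  ? 177.176.188.53  path d0:-→d1:-→d2:-→d3:-→d4:-→d5:-→d6:-→d7:-→d8:H4→d9:-→d10:-→d11:-→d12:-→d13:-→d14:-→d15:-→d16:-→d17:-→d18:-→d19:-→d20:-→d21:-→d22:-→d23:-→d24:-→d25:-→d26:-→d27:-→d28:-→d29:-→d30:-→d31:H0  best=H0
  ? 104.138.178.64  path d0:-→d1:-→d2:-→d3:-→d4:-→d5:-→d6:-→d7:-→d8:-→d9:-→d10:-→d11:-→d12:-→d13:-→d14:-→d15:-→d16:-→d17:-→d18:-→d19:-→d20:-→d21:-→d22:H6→d23:-→d24:-→d25:-→d26:-→d27:-→d28:H5  best=H5
  ? 177.21.8.199  path d0:-→d1:-→d2:-→d3:-→d4:-→d5:-→d6:-→d7:-→d8:H4  best=H4
  ? 177.0.0.1  path d0:-→d1:-→d2:-→d3:-→d4:-→d5:-→d6:-→d7:-→d8:H4  best=H4
  + 177.176.0.0/16 (H5) depth=16
  + 95.170.0.0/16 (H0) depth=16
  ? 177.176.0.23  path d0:-→d1:-→d2:-→d3:-→d4:-→d5:-→d6:-→d7:-→d8:H4→d9:-→d10:-→d11:-→d12:-→d13:-→d14:-→d15:-→d16:H5  best=H5
  ? 104.138.178.66  path d0:-→d1:-→d2:-→d3:-→d4:-→d5:-→d6:-→d7:-→d8:-→d9:-→d10:-→d11:-→d12:-→d13:-→d14:-→d15:-→d16:-→d17:-→d18:-→d19:-→d20:-→d21:-→d22:H6→d23:-→d24:-→d25:-→d26:-→d27:-→d28:H5  best=H5
  ? 104.138.176.121  path d0:-→d1:-→d2:-→d3:-→d4:-→d5:-→d6:-→d7:-→d8:-→d9:-→d10:-→d11:-→d12:-→d13:-→d14:-→d15:-→d16:-→d17:-→d18:-→d19:-→d20:-→d21:-→d22:H6  best=H6
  + 0.0.0.0/0 (H1) depth=0
  ? 95.170.64.180  path d0:H1→d1:-→d2:-→d3:-→d4:-→d5:-→d6:-→d7:-→d8:-→d9:-→d10:-→d11:-→d12:-→d13:-→d14:-→d15:-→d16:H0  best=H0
  + 177.176.188.0/24 (H6) depth=24
  ? 104.138.178.64  path d0:H1→d1:-→d2:-→d3:-→d4:-→d5:-→d6:-→d7:-→d8:-→d9:-→d10:-→d11:-→d12:-→d13:-→d14:-→d15:-→d16:-→d17:-→d18:-→d19:-→d20:-→d21:-→d22:H6→d23:-→d24:-→d25:-→d26:-→d27:-→d28:H5  best=H5
  ? 177.0.0.58  path d0:H1→d1:-→d2:-→d3:-→d4:-→d5:-→d6:-→d7:-→d8:H4  best=H4
  ? 104.138.176.3  path d0:H1→d1:-→d2:-→d3:-→d4:-→d5:-→d6:-→d7:-→d8:-→d9:-→d10:-→d11:-→d12:-→d13:-→d14:-→d15:-→d16:-→d17:-→d18:-→d19:-→d20:-→d21:-→d22:H6  best=H6
  ? 177.176.188.52  path d0:H1→d1:-→d2:-→d3:-→d4:-→d5:-→d6:-→d7:-→d8:H4→d9:-→d10:-→d11:-→d12:-→d13:-→d14:-→d15:-→d16:H5→d17:-→d18:-→d19:-→d20:-→d21:-→d22:-→d23:-→d24:H6→d25:-→d26:-→d27:-→d28:-→d29:-→d30:-→d31:H0  best=H0
  + 104.136.0.0/13 (H5) depth=13
  ? 104.138.178.65  path d0:H1→d1:-→d2:-→d3:-→d4:-→d5:-→d6:-→d7:-→d8:-→d9:-→d10:-→d11:-→d12:-→d13:H5→d14:-→d15:-→d16:-→d17:-→d18:-→d19:-→d20:-→d21:-→d22:H6→d23:-→d24:-→d25:-→d26:-→d27:-→d28:H5  best=H5
  - 177.176.188.0/24 clear@24
  ? 177.176.3.233  path d0:H1→d1:-→d2:-→d3:-→d4:-→d5:-→d6:-→d7:-→d8:H4→d9:-→d10:-→d11:-→d12:-→d13:-→d14:-→d15:-→d16:H5  best=H5
  ? 95.170.179.1  path d0:H1→d1:-→d2:-→d3:-→d4:-→d5:-→d6:-→d7:-→d8:-→d9:-→d10:-→d11:-→d12:-→d13:-→d14:-→d15:-→d16:H0→d17:-→d18:-→d19:-→d20:-→d21:-→d22:-→d23:-→d24:H3  best=H3
  + 95.170.0.0/16 (H5) depth=16
  ? 95.170.0.231  path d0:H1→d1:-→d2:-→d3:-→d4:-→d5:-→d6:-→d7:-→d8:-→d9:-→d10:-→d11:-→d12:-→d13:-→d14:-→d15:-→d16:H5  best=H5
  ? 95.170.1.228  path d0:H1→d1:-→d2:-→d3:-→d4:-→d5:-→d6:-→d7:-→d8:-→d9:-→d10:-→d11:-→d12:-→d13:-→d14:-→d15:-→d16:H5  best=H5
  + 95.170.179.0/25 (H1) depth=25
  - 104.138.176.0/22 clear@22
  + 104.138.176.0/20 (H5) depth=20
  + 177.176.188.52/32 (H1) depth=32
  ? 45.184.150.121  path d0:H1→d1:-  best=H1
  + 104.0.0.0/6 (H0) depth=6
  ? 104.7.129.198  path d0:H1→d1:-→d2:-→d3:-→d4:-→d5:-→d6:H0→d7:-→d8:-  best=H0

== LOOKUPS ==
["H4","H0","H5","H4","H4","H5","H5","H6","H0","H5","H4","H6","H0","H5","H5","H3","H5","H5","H1","H0"]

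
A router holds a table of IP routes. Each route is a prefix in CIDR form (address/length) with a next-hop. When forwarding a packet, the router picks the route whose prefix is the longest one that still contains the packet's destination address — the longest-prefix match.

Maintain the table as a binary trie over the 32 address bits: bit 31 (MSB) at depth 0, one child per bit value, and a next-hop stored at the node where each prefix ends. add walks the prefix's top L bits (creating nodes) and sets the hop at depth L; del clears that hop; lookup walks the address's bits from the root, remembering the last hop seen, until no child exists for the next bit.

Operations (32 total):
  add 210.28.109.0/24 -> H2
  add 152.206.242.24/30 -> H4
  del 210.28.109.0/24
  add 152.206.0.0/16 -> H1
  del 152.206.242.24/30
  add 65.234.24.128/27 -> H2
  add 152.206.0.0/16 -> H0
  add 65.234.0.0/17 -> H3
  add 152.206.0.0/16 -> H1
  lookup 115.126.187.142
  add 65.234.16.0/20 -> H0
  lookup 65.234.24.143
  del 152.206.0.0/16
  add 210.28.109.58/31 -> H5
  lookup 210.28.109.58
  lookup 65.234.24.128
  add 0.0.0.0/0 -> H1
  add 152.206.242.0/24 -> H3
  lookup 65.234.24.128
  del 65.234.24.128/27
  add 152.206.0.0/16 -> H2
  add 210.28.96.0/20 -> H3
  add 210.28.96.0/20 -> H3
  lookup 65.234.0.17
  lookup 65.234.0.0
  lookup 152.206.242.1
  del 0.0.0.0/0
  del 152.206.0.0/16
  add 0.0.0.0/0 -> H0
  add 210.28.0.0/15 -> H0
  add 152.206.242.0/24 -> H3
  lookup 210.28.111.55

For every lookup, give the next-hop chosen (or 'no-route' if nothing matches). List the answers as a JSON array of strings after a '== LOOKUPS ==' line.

Apply in order:
  add 210.28.109.0/24 -> H2 at depth 24
  add 152.206.242.24/30 -> H4 at depth 30
  - 210.28.109.0/24 clear@24
  add 152.206.0.0/16 -> H1 at depth 16
  - 152.206.242.24/30 clear@30
  add 65.234.24.128/27 -> H2 at depth 27
  add 152.206.0.0/16 -> H0 at depth 16
  add 65.234.0.0/17 -> H3 at depth 17
  add 152.206.0.0/16 -> H1 at depth 16
  Q 115.126.187.142: descend 01 ; hops seen [∅] ; pick no-route
  add 65.234.16.0/20 -> H0 at depth 20
  Q 65.234.24.143: descend 010000011110101000011000100 ; hops seen [H3,H0,H2] ; pick H2
  - 152.206.0.0/16 clear@16
  add 210.28.109.58/31 -> H5 at depth 31
  Q 210.28.109.58: descend 1101001000011100011011010011101 ; hops seen [H5] ; pick H5
  Q 65.234.24.128: descend 010000011110101000011000100 ; hops seen [H3,H0,H2] ; pick H2
  add 0.0.0.0/0 -> H1 at depth 0
  add 152.206.242.0/24 -> H3 at depth 24
  Q 65.234.24.128: descend 010000011110101000011000100 ; hops seen [H1,H3,H0,H2] ; pick H2
  - 65.234.24.128/27 clear@27
  add 152.206.0.0/16 -> H2 at depth 16
  add 210.28.96.0/20 -> H3 at depth 20
  add 210.28.96.0/20 -> H3 at depth 20
  Q 65.234.0.17: descend 0100000111101010000 ; hops seen [H1,H3] ; pick H3
  Q 65.234.0.0: descend 0100000111101010000 ; hops seen [H1,H3] ; pick H3
  Q 152.206.242.1: descend 100110001100111011110010000 ; hops seen [H1,H2,H3] ; pick H3
  - 0.0.0.0/0 clear@0
  - 152.206.0.0/16 clear@16
  add 0.0.0.0/0 -> H0 at depth 0
  add 210.28.0.0/15 -> H0 at depth 15
  add 152.206.242.0/24 -> H3 at depth 24
  Q 210.28.111.55: descend 1101001000011100011011 ; hops seen [H0,H0,H3] ; pick H3

== LOOKUPS ==
["no-route","H2","H5","H2","H2","H3","H3","H3","H3"]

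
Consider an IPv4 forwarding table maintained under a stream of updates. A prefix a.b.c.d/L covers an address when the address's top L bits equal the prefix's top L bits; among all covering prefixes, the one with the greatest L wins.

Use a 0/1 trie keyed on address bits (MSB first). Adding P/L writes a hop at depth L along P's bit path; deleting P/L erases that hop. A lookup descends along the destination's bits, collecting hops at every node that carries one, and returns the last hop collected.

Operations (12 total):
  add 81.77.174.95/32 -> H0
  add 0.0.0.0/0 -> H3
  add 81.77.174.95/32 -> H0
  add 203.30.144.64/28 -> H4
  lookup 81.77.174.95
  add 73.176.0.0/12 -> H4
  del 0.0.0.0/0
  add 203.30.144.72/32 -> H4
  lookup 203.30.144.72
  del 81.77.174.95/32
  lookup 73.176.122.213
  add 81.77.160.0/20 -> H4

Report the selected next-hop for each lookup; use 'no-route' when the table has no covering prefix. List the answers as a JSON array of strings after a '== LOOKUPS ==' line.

Apply in order:
  + 81.77.174.95/32 (H0) depth=32
  + 0.0.0.0/0 (H3) depth=0
  + 81.77.174.95/32 (H0) depth=32
  + 203.30.144.64/28 (H4) depth=28
  ? 81.77.174.95  path d0:H3→d1:-→d2:-→d3:-→d4:-→d5:-→d6:-→d7:-→d8:-→d9:-→d10:-→d11:-→d12:-→d13:-→d14:-→d15:-→d16:-→d17:-→d18:-→d19:-→d20:-→d21:-→d22:-→d23:-→d24:-→d25:-→d26:-→d27:-→d28:-→d29:-→d30:-→d31:-→d32:H0  best=H0
  + 73.176.0.0/12 (H4) depth=12
  del 0.0.0.0/0 (clear depth 0)
  + 203.30.144.72/32 (H4) depth=32
  ? 203.30.144.72  path d0:-→d1:-→d2:-→d3:-→d4:-→d5:-→d6:-→d7:-→d8:-→d9:-→d10:-→d11:-→d12:-→d13:-→d14:-→d15:-→d16:-→d17:-→d18:-→d19:-→d20:-→d21:-→d22:-→d23:-→d24:-→d25:-→d26:-→d27:-→d28:H4→d29:-→d30:-→d31:-→d32:H4  best=H4
  del 81.77.174.95/32 (clear depth 32)
  ? 73.176.122.213  path d0:-→d1:-→d2:-→d3:-→d4:-→d5:-→d6:-→d7:-→d8:-→d9:-→d10:-→d11:-→d12:H4  best=H4
  + 81.77.160.0/20 (H4) depth=20

== LOOKUPS ==
["H0","H4","H4"]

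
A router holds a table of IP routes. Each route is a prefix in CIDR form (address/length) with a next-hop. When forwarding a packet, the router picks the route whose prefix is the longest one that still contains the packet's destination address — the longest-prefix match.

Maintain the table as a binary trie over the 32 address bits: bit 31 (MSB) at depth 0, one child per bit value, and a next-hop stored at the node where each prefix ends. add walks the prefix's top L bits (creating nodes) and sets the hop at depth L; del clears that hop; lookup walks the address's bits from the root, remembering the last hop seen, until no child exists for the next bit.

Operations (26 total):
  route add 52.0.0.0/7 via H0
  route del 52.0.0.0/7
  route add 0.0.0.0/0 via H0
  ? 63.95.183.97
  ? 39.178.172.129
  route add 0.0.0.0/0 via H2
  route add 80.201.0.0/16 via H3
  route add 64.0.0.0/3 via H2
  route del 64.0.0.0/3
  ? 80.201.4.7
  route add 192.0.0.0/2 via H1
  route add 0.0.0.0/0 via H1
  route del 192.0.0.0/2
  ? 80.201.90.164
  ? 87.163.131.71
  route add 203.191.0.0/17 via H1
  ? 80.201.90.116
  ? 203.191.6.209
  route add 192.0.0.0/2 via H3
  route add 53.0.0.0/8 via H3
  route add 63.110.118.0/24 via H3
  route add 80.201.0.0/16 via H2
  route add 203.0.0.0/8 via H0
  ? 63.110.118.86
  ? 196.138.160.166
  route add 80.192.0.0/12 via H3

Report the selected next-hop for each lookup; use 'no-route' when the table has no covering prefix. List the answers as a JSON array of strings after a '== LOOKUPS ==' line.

Apply in order:
  + 52.0.0.0/7 (H0) depth=7
  - 52.0.0.0/7 clear@7
  + 0.0.0.0/0 (H0) depth=0
  ? 63.95.183.97  path d0:H0→d1:-→d2:-→d3:-→d4:-  best=H0
  ? 39.178.172.129  path d0:H0→d1:-→d2:-→d3:-  best=H0
  + 0.0.0.0/0 (H2) depth=0
  + 80.201.0.0/16 (H3) depth=16
  + 64.0.0.0/3 (H2) depth=3
  - 64.0.0.0/3 clear@3
  ? 80.201.4.7  path d0:H2→d1:-→d2:-→d3:-→d4:-→d5:-→d6:-→d7:-→d8:-→d9:-→d10:-→d11:-→d12:-→d13:-→d14:-→d15:-→d16:H3  best=H3
  + 192.0.0.0/2 (H1) depth=2
  + 0.0.0.0/0 (H1) depth=0
  - 192.0.0.0/2 clear@2
  ? 80.201.90.164  path d0:H1→d1:-→d2:-→d3:-→d4:-→d5:-→d6:-→d7:-→d8:-→d9:-→d10:-→d11:-→d12:-→d13:-→d14:-→d15:-→d16:H3  best=H3
  ? 87.163.131.71  path d0:H1→d1:-→d2:-→d3:-→d4:-→d5:-  best=H1
  + 203.191.0.0/17 (H1) depth=17
  ? 80.201.90.116  path d0:H1→d1:-→d2:-→d3:-→d4:-→d5:-→d6:-→d7:-→d8:-→d9:-→d10:-→d11:-→d12:-→d13:-→d14:-→d15:-→d16:H3  best=H3
  ? 203.191.6.209  path d0:H1→d1:-→d2:-→d3:-→d4:-→d5:-→d6:-→d7:-→d8:-→d9:-→d10:-→d11:-→d12:-→d13:-→d14:-→d15:-→d16:-→d17:H1  best=H1
  + 192.0.0.0/2 (H3) depth=2
  + 53.0.0.0/8 (H3) depth=8
  + 63.110.118.0/24 (H3) depth=24
  + 80.201.0.0/16 (H2) depth=16
  + 203.0.0.0/8 (H0) depth=8
  ? 63.110.118.86  path d0:H1→d1:-→d2:-→d3:-→d4:-→d5:-→d6:-→d7:-→d8:-→d9:-→d10:-→d11:-→d12:-→d13:-→d14:-→d15:-→d16:-→d17:-→d18:-→d19:-→d20:-→d21:-→d22:-→d23:-→d24:H3  best=H3
  ? 196.138.160.166  path d0:H1→d1:-→d2:H3→d3:-→d4:-  best=H3
  + 80.192.0.0/12 (H3) depth=12

== LOOKUPS ==
["H0","H0","H3","H3","H1","H3","H1","H3","H3"]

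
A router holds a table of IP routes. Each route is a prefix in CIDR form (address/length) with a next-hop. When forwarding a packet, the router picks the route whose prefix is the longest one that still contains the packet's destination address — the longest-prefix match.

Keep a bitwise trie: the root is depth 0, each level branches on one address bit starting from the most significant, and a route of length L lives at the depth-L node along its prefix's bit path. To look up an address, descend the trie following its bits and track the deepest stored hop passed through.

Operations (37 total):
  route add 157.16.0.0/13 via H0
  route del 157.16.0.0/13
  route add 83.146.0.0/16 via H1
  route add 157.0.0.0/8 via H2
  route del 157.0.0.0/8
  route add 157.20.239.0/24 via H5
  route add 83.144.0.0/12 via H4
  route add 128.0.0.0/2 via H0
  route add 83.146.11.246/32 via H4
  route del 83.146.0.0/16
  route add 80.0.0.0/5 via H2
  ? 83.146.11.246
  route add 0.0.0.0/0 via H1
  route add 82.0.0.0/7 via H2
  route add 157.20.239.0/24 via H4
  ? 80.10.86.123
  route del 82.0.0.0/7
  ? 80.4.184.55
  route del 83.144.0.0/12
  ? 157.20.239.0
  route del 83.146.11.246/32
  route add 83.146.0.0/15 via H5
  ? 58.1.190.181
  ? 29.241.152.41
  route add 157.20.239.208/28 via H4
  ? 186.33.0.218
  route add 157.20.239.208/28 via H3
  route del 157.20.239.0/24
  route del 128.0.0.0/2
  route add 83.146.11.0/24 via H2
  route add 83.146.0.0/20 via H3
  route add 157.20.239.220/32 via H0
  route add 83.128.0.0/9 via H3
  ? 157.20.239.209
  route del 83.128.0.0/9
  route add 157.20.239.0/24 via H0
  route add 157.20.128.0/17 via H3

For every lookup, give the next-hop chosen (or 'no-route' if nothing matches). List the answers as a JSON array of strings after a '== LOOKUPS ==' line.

Trace:
  add 157.16.0.0/13 -> H0 at depth 13
  del 157.16.0.0/13 (clear depth 13)
  add 83.146.0.0/16 -> H1 at depth 16
  add 157.0.0.0/8 -> H2 at depth 8
  del 157.0.0.0/8 (clear depth 8)
  add 157.20.239.0/24 -> H5 at depth 24
  add 83.144.0.0/12 -> H4 at depth 12
  add 128.0.0.0/2 -> H0 at depth 2
  add 83.146.11.246/32 -> H4 at depth 32
  del 83.146.0.0/16 (clear depth 16)
  add 80.0.0.0/5 -> H2 at depth 5
  Q 83.146.11.246: descend 01010011100100100000101111110110 ; hops seen [H2,H4,H4] ; pick H4
  add 0.0.0.0/0 -> H1 at depth 0
  add 82.0.0.0/7 -> H2 at depth 7
  add 157.20.239.0/24 -> H4 at depth 24
  Q 80.10.86.123: descend 010100 ; hops seen [H1,H2] ; pick H2
  del 82.0.0.0/7 (clear depth 7)
  Q 80.4.184.55: descend 010100 ; hops seen [H1,H2] ; pick H2
  del 83.144.0.0/12 (clear depth 12)
  Q 157.20.239.0: descend 100111010001010011101111 ; hops seen [H1,H0,H4] ; pick H4
  del 83.146.11.246/32 (clear depth 32)
  add 83.146.0.0/15 -> H5 at depth 15
  Q 58.1.190.181: descend 0 ; hops seen [H1] ; pick H1
  Q 29.241.152.41: descend 0 ; hops seen [H1] ; pick H1
  add 157.20.239.208/28 -> H4 at depth 28
  Q 186.33.0.218: descend 10 ; hops seen [H1,H0] ; pick H0
  add 157.20.239.208/28 -> H3 at depth 28
  del 157.20.239.0/24 (clear depth 24)
  del 128.0.0.0/2 (clear depth 2)
  add 83.146.11.0/24 -> H2 at depth 24
  add 83.146.0.0/20 -> H3 at depth 20
  add 157.20.239.220/32 -> H0 at depth 32
  add 83.128.0.0/9 -> H3 at depth 9
  Q 157.20.239.209: descend 1001110100010100111011111101 ; hops seen [H1,H3] ; pick H3
  del 83.128.0.0/9 (clear depth 9)
  add 157.20.239.0/24 -> H0 at depth 24
  add 157.20.128.0/17 -> H3 at depth 17

== LOOKUPS ==
["H4","H2","H2","H4","H1","H1","H0","H3"]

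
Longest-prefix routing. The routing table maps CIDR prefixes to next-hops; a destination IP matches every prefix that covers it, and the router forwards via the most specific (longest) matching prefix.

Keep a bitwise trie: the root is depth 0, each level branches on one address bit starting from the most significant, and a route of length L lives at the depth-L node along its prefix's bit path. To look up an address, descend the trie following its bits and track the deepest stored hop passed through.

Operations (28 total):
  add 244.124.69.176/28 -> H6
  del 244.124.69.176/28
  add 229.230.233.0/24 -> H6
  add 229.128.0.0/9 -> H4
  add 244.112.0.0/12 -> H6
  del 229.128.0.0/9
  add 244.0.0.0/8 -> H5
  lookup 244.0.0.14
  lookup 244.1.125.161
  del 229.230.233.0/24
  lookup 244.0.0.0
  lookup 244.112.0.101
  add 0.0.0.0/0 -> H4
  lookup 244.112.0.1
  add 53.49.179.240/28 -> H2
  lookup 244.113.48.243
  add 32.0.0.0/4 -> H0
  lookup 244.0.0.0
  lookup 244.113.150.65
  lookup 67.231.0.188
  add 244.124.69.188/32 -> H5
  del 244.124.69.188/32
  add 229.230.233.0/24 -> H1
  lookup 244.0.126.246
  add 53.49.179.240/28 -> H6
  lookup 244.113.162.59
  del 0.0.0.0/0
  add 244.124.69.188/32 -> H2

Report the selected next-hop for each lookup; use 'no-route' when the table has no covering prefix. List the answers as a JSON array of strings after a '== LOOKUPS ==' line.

Apply in order:
  + 244.124.69.176/28 (H6) depth=28
  del 244.124.69.176/28 (clear depth 28)
  + 229.230.233.0/24 (H6) depth=24
  + 229.128.0.0/9 (H4) depth=9
  + 244.112.0.0/12 (H6) depth=12
  del 229.128.0.0/9 (clear depth 9)
  + 244.0.0.0/8 (H5) depth=8
  ? 244.0.0.14  path d0:-→d1:-→d2:-→d3:-→d4:-→d5:-→d6:-→d7:-→d8:H5→d9:-  best=H5
  ? 244.1.125.161  path d0:-→d1:-→d2:-→d3:-→d4:-→d5:-→d6:-→d7:-→d8:H5→d9:-  best=H5
  del 229.230.233.0/24 (clear depth 24)
  ? 244.0.0.0  path d0:-→d1:-→d2:-→d3:-→d4:-→d5:-→d6:-→d7:-→d8:H5→d9:-  best=H5
  ? 244.112.0.101  path d0:-→d1:-→d2:-→d3:-→d4:-→d5:-→d6:-→d7:-→d8:H5→d9:-→d10:-→d11:-→d12:H6  best=H6
  + 0.0.0.0/0 (H4) depth=0
  ? 244.112.0.1  path d0:H4→d1:-→d2:-→d3:-→d4:-→d5:-→d6:-→d7:-→d8:H5→d9:-→d10:-→d11:-→d12:H6  best=H6
  + 53.49.179.240/28 (H2) depth=28
  ? 244.113.48.243  path d0:H4→d1:-→d2:-→d3:-→d4:-→d5:-→d6:-→d7:-→d8:H5→d9:-→d10:-→d11:-→d12:H6  best=H6
  + 32.0.0.0/4 (H0) depth=4
  ? 244.0.0.0  path d0:H4→d1:-→d2:-→d3:-→d4:-→d5:-→d6:-→d7:-→d8:H5→d9:-  best=H5
  ? 244.113.150.65  path d0:H4→d1:-→d2:-→d3:-→d4:-→d5:-→d6:-→d7:-→d8:H5→d9:-→d10:-→d11:-→d12:H6  best=H6
  ? 67.231.0.188  path d0:H4→d1:-  best=H4
  + 244.124.69.188/32 (H5) depth=32
  del 244.124.69.188/32 (clear depth 32)
  + 229.230.233.0/24 (H1) depth=24
  ? 244.0.126.246  path d0:H4→d1:-→d2:-→d3:-→d4:-→d5:-→d6:-→d7:-→d8:H5→d9:-  best=H5
  + 53.49.179.240/28 (H6) depth=28
  ? 244.113.162.59  path d0:H4→d1:-→d2:-→d3:-→d4:-→d5:-→d6:-→d7:-→d8:H5→d9:-→d10:-→d11:-→d12:H6  best=H6
  del 0.0.0.0/0 (clear depth 0)
  + 244.124.69.188/32 (H2) depth=32

== LOOKUPS ==
["H5","H5","H5","H6","H6","H6","H5","H6","H4","H5","H6"]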